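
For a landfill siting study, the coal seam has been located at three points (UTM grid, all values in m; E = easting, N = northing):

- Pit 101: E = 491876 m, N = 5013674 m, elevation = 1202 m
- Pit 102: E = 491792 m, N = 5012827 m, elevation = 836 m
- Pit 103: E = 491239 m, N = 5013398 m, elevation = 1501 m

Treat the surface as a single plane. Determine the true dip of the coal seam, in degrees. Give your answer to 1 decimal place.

40.3°

Let the plane be z = a·E + b·N + c.
Pit 102−Pit 101: −84a − 847b = −366;  Pit 103−Pit 101: −637a − 276b = 299.
Solving gives a = −0.68610, b = 0.50016.
Gradient magnitude |∇z| = √(a² + b²) = √(0.47073 + 0.25016) = 0.84905.
True dip = arctan(0.84905) = 40.3°, dipping toward SE (azimuth ≈ 126°).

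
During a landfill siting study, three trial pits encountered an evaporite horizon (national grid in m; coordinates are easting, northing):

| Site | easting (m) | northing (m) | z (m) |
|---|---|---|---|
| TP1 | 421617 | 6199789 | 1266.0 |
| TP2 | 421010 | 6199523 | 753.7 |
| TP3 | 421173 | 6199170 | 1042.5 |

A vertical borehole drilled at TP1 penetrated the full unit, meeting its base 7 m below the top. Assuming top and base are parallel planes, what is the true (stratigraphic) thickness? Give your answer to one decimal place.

4.8 m

Two edge vectors: TP1→TP2 = (-607, -266, -512.3), TP1→TP3 = (-444, -619, -223.5).
Normal n = (TP1→TP2) × (TP1→TP3) = (-257662.7, 91796.7, 257629).
So ∂z/∂easting = −n_x/n_z = 1.00013 and ∂z/∂northing = −n_y/n_z = −0.35631.
|∇z| = √(a²+b²) = 1.06171, so dip δ = arctan(1.06171) = 46.71°.
True thickness = vertical thickness × cos δ = 7 × cos 46.71° = 4.8 m.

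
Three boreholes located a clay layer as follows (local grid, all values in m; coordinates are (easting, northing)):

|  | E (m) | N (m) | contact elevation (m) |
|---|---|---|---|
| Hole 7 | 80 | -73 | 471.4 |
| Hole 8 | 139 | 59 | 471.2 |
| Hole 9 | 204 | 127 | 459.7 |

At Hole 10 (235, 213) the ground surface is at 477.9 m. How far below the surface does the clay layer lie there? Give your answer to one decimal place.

Let the plane be z = a·E + b·N + c.
Hole 8−Hole 7: 59a + 132b = −0.2;  Hole 9−Hole 7: 124a + 200b = −11.7.
Solving gives a = −0.32933, b = 0.14569.
Then c = 471.4 − a·80 − b·-73 = 508.38.
At (235, 213): z_contact = −77.39 + 31.03 + 508.38 = 462.02 m.
Depth below ground = 477.9 − 462.02 = 15.9 m.

15.9 m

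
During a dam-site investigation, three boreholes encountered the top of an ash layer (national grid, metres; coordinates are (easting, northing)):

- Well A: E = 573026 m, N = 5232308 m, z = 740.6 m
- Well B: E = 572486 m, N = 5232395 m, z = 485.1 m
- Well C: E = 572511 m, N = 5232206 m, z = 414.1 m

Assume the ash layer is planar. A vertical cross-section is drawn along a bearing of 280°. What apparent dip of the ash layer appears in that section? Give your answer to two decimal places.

Let the plane be z = a·E + b·N + c.
Well B−Well A: −540a + 87b = −255.5;  Well C−Well A: −515a − 102b = −326.5.
Solving gives a = 0.54529, b = 0.44779.
Unit vector along 280° is (sin 280°, cos 280°) = (-0.9848, 0.1736).
Slope in that direction = a·(-0.9848) + b·(0.1736) = −0.45925.
Apparent dip = arctan|0.45925| = 24.67° (true dip is 35.2°, so apparent ≤ true as expected).

24.67°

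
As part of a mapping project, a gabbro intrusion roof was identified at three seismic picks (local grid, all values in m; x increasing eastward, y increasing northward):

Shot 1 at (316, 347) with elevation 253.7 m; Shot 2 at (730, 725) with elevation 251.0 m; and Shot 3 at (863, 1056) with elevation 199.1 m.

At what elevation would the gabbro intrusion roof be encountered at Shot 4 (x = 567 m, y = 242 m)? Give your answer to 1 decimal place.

Let the plane be z = a·x + b·y + c.
Shot 2−Shot 1: 414a + 378b = −2.7;  Shot 3−Shot 1: 547a + 709b = −54.6.
Solving gives a = 0.215820, b = −0.243517.
Then c = 253.7 − a·316 − b·347 = 270.00.
At (567, 242): z = 122.4 − 58.9 + 270.00 = 333.4 m.

333.4 m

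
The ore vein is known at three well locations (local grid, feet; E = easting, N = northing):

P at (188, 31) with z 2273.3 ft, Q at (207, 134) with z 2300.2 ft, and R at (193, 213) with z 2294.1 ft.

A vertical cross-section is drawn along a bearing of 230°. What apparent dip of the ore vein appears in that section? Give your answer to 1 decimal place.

Two edge vectors: P→Q = (19, 103, 26.9), P→R = (5, 182, 20.8).
Normal n = (P→Q) × (P→R) = (-2753.4, -260.7, 2943).
So ∂z/∂E = −n_x/n_z = 0.93558 and ∂z/∂N = −n_y/n_z = 0.08858.
Unit vector along 230° is (sin 230°, cos 230°) = (-0.7660, -0.6428).
Slope in that direction = a·(-0.7660) + b·(-0.6428) = −0.77363.
Apparent dip = arctan|0.77363| = 37.7° (true dip is 43.2°, so apparent ≤ true as expected).

37.7°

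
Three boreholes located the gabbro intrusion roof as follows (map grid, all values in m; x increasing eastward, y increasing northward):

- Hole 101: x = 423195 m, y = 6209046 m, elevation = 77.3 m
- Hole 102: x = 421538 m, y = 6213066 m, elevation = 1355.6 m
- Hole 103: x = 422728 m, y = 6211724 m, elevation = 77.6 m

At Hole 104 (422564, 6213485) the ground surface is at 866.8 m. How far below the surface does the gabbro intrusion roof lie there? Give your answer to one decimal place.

Let the plane be z = a·x + b·y + c.
Hole 102−Hole 101: −1657a + 4020b = 1278.3;  Hole 103−Hole 101: −467a + 2678b = 0.3.
Solving gives a = −1.336695199, b = −0.232986056.
Then c = 77.3 − a·423195 − b·6209046 = 2012381.16.
At (422564, 6213485): z_contact = −564839.27 − 1447655.36 + 2012381.16 = -113.47 m.
Depth below ground = 866.8 − (-113.47) = 980.3 m.

980.3 m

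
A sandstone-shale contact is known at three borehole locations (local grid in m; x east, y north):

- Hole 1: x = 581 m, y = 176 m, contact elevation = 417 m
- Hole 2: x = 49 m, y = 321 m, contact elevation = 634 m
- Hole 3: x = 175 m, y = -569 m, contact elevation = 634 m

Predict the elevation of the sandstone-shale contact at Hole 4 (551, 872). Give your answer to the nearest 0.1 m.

Two edge vectors: Hole 1→Hole 2 = (-532, 145, 217), Hole 1→Hole 3 = (-406, -745, 217).
Normal n = (Hole 1→Hole 2) × (Hole 1→Hole 3) = (193130, 27342, 455210).
So ∂z/∂x = −n_x/n_z = −0.42427 and ∂z/∂y = −n_y/n_z = −0.06006.
Intercept c from Hole 1: 417 + 246.50 + 10.57 = 674.07.
At (551, 872): z = −233.8 − 52.4 + 674.07 = 387.9 m.

387.9 m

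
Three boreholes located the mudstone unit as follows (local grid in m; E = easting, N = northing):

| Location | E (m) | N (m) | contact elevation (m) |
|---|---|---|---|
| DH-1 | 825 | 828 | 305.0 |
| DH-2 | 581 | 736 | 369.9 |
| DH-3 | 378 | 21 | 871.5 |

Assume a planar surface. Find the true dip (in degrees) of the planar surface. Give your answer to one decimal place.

Two edge vectors: DH-1→DH-2 = (-244, -92, 64.9), DH-1→DH-3 = (-447, -807, 566.5).
Normal n = (DH-1→DH-2) × (DH-1→DH-3) = (256.3, 109215.7, 155784).
So ∂z/∂E = −n_x/n_z = −0.00165 and ∂z/∂N = −n_y/n_z = −0.70107.
Gradient magnitude |∇z| = √(a² + b²) = √(0.00000 + 0.49150) = 0.70107.
True dip = arctan(0.70107) = 35.0°, dipping toward N (azimuth ≈ 000°).

35.0°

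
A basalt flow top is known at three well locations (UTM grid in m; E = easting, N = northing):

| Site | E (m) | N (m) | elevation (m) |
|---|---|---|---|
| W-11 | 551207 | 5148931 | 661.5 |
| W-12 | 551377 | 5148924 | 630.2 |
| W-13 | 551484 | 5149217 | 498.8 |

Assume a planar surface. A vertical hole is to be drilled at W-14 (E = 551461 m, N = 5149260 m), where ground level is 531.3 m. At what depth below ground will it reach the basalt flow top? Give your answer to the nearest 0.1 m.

Let the plane be z = a·E + b·N + c.
W-12−W-11: 170a − 7b = −31.3;  W-13−W-11: 277a + 286b = −162.7.
Solving gives a = −0.199582666, b = −0.375579026.
Then c = 661.5 − a·551207 − b·5148931 = 2044503.35.
At (551461, 5149260): z_contact = −110062.06 − 1933954.06 + 2044503.35 = 487.24 m.
Depth below ground = 531.3 − 487.24 = 44.1 m.

44.1 m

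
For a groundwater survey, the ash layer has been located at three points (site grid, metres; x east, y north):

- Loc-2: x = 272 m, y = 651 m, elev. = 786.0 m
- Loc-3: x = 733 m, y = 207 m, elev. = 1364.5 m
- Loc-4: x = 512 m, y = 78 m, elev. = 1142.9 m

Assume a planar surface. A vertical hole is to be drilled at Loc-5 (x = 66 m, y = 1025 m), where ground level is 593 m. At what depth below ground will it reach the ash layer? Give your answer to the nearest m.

94 m

Let the plane be z = a·x + b·y + c.
Loc-3−Loc-2: 461a − 444b = 578.5;  Loc-4−Loc-2: 240a − 573b = 356.9.
Solving gives a = 1.09787, b = −0.16302.
Then c = 786 − a·272 − b·651 = 593.51.
At (66, 1025): z_contact = 72.5 − 167.1 + 593.51 = 498.9 m.
Depth below ground = 593 − 498.9 = 94 m.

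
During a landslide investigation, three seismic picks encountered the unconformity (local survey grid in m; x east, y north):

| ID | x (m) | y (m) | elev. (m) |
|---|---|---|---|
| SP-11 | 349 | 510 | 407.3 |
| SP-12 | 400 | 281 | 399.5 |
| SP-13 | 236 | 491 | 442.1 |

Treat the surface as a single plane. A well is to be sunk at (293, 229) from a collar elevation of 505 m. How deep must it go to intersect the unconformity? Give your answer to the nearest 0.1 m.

71.4 m

Two edge vectors: SP-11→SP-12 = (51, -229, -7.8), SP-11→SP-13 = (-113, -19, 34.8).
Normal n = (SP-11→SP-12) × (SP-11→SP-13) = (-8117.4, -893.4, -26846).
So ∂z/∂x = −n_x/n_z = −0.30237 and ∂z/∂y = −n_y/n_z = −0.03328.
Intercept c from SP-11: 407.3 + 105.53 + 16.97 = 529.80.
At (293, 229): z_contact = −88.59 − 7.62 + 529.80 = 433.58 m.
Depth below ground = 505 − 433.58 = 71.4 m.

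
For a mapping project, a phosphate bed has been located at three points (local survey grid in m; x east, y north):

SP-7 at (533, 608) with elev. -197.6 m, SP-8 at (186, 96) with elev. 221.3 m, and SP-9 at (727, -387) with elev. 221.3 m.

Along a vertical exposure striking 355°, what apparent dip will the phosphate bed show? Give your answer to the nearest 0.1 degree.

25.1°

Let the plane be z = a·x + b·y + c.
SP-8−SP-7: −347a − 512b = 418.9;  SP-9−SP-7: 194a − 995b = 418.9.
Solving gives a = −0.45509, b = −0.50974.
Unit vector along 355° is (sin 355°, cos 355°) = (-0.0872, 0.9962).
Slope in that direction = a·(-0.0872) + b·(0.9962) = −0.46813.
Apparent dip = arctan|0.46813| = 25.1° (true dip is 34.3°, so apparent ≤ true as expected).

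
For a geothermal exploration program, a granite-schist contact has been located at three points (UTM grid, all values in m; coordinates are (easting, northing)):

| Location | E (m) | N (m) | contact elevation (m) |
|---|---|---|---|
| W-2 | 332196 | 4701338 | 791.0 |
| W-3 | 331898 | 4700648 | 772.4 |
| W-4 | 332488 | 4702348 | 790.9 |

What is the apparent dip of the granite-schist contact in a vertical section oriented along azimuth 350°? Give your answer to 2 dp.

4.97°

Two edge vectors: W-2→W-3 = (-298, -690, -18.6), W-2→W-4 = (292, 1010, -0.1).
Normal n = (W-2→W-3) × (W-2→W-4) = (18855, -5461, -99500).
So ∂z/∂E = −n_x/n_z = 0.18950 and ∂z/∂N = −n_y/n_z = −0.05488.
Unit vector along 350° is (sin 350°, cos 350°) = (-0.1736, 0.9848).
Slope in that direction = a·(-0.1736) + b·(0.9848) = −0.08696.
Apparent dip = arctan|0.08696| = 4.97° (true dip is 11.2°, so apparent ≤ true as expected).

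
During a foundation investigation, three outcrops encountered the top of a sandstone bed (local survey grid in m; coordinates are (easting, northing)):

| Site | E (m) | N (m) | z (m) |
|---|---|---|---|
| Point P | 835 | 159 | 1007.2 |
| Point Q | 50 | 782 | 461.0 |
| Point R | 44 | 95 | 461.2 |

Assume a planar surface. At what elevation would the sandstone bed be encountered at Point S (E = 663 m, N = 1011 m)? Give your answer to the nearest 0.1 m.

883.0 m

Two edge vectors: Point P→Point Q = (-785, 623, -546.2), Point P→Point R = (-791, -64, -546).
Normal n = (Point P→Point Q) × (Point P→Point R) = (-375114.8, 3434.2, 543033).
So ∂z/∂E = −n_x/n_z = 0.690777 and ∂z/∂N = −n_y/n_z = −0.006324.
Intercept c from Point P: 1007.2 − 576.80 + 1.01 = 431.41.
At (663, 1011): z = 458.0 − 6.4 + 431.41 = 883.0 m.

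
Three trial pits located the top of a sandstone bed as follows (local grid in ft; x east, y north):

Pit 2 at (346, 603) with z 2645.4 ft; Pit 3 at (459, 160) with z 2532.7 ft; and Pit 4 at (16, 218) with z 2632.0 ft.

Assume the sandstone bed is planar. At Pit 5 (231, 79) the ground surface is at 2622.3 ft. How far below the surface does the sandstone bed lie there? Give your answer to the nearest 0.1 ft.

Let the plane be z = a·x + b·y + c.
Pit 3−Pit 2: 113a − 443b = −112.7;  Pit 4−Pit 2: −330a − 385b = −13.4.
Solving gives a = −0.19744, b = 0.20404.
Then c = 2645.4 − a·346 − b·603 = 2590.68.
At (231, 79): z_contact = −45.61 + 16.12 + 2590.68 = 2561.19 ft.
Depth below ground = 2622.3 − 2561.19 = 61.1 ft.

61.1 ft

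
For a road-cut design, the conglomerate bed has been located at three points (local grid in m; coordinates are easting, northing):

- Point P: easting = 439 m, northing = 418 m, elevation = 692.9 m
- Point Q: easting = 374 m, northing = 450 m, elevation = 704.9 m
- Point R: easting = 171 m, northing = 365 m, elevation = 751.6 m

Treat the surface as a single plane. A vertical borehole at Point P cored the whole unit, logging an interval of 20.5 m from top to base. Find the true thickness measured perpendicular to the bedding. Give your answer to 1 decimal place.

20.0 m

Let the plane be z = a·easting + b·northing + c.
Point Q−Point P: −65a + 32b = 12;  Point R−Point P: −268a − 53b = 58.7.
Solving gives a = −0.20917, b = −0.04987.
|∇z| = √(a²+b²) = 0.21503, so dip δ = arctan(0.21503) = 12.14°.
True thickness = vertical thickness × cos δ = 20.5 × cos 12.14° = 20.0 m.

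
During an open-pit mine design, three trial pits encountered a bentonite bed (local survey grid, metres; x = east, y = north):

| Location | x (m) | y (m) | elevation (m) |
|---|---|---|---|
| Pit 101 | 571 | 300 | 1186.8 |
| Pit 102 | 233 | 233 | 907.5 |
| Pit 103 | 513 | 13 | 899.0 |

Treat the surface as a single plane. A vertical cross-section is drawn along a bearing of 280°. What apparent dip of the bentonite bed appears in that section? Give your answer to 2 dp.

26.23°

Let the plane be z = a·x + b·y + c.
Pit 102−Pit 101: −338a − 67b = −279.3;  Pit 103−Pit 101: −58a − 287b = −287.8.
Solving gives a = 0.65374, b = 0.87067.
Unit vector along 280° is (sin 280°, cos 280°) = (-0.9848, 0.1736).
Slope in that direction = a·(-0.9848) + b·(0.1736) = −0.49262.
Apparent dip = arctan|0.49262| = 26.23° (true dip is 47.4°, so apparent ≤ true as expected).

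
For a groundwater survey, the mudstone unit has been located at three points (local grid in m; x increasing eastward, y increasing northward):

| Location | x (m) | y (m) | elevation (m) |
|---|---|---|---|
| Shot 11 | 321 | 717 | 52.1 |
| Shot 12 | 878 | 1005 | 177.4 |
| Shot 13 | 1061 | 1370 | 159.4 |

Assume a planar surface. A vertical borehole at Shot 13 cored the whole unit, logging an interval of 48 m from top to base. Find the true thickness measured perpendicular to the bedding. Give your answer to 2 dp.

Let the plane be z = a·x + b·y + c.
Shot 12−Shot 11: 557a + 288b = 125.3;  Shot 13−Shot 11: 740a + 653b = 107.3.
Solving gives a = 0.33810, b = −0.21883.
|∇z| = √(a²+b²) = 0.40274, so dip δ = arctan(0.40274) = 21.94°.
True thickness = vertical thickness × cos δ = 48 × cos 21.94° = 44.52 m.

44.52 m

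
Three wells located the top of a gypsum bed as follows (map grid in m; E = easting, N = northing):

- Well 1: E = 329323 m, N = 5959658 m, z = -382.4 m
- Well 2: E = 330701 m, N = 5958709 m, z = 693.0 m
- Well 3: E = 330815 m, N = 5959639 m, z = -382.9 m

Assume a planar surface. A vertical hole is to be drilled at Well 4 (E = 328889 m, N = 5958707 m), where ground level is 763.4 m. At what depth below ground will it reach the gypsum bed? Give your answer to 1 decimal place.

Let the plane be z = a·E + b·N + c.
Well 2−Well 1: 1378a − 949b = 1075.4;  Well 3−Well 1: 1492a − 19b = −0.5.
Solving gives a = −0.015044045, b = −1.155037612.
Then c = -382.4 − a·329323 − b·5959658 = 6888201.09.
At (328889, 5958707): z_contact = −4947.82 − 6882530.70 + 6888201.09 = 722.57 m.
Depth below ground = 763.4 − 722.57 = 40.8 m.

40.8 m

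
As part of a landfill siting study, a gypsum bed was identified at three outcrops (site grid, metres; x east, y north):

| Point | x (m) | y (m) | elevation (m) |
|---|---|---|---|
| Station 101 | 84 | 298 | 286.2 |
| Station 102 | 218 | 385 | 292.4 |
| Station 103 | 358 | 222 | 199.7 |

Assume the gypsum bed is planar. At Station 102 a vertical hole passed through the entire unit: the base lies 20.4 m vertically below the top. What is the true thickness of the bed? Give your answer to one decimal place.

18.7 m

Let the plane be z = a·x + b·y + c.
Station 102−Station 101: 134a + 87b = 6.2;  Station 103−Station 101: 274a − 76b = −86.5.
Solving gives a = −0.20735, b = 0.39062.
|∇z| = √(a²+b²) = 0.44224, so dip δ = arctan(0.44224) = 23.86°.
True thickness = vertical thickness × cos δ = 20.4 × cos 23.86° = 18.7 m.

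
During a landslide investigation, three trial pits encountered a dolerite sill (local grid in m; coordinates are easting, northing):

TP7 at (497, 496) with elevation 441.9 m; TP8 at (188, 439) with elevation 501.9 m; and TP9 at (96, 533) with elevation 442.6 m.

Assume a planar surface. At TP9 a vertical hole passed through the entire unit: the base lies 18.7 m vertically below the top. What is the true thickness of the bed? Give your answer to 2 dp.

Let the plane be z = a·easting + b·northing + c.
TP8−TP7: −309a − 57b = 60;  TP9−TP7: −401a + 37b = 0.7.
Solving gives a = −0.06591, b = −0.69535.
|∇z| = √(a²+b²) = 0.69847, so dip δ = arctan(0.69847) = 34.93°.
True thickness = vertical thickness × cos δ = 18.7 × cos 34.93° = 15.33 m.

15.33 m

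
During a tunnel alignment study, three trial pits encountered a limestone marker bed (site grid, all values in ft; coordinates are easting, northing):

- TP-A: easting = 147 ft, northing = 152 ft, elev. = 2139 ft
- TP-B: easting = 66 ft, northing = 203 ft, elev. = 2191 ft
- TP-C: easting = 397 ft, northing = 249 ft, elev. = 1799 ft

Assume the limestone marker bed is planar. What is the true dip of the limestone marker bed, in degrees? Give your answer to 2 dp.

52.33°

Let the plane be z = a·easting + b·northing + c.
TP-B−TP-A: −81a + 51b = 52;  TP-C−TP-A: 250a + 97b = −340.
Solving gives a = −1.08623, b = −0.70559.
Gradient magnitude |∇z| = √(a² + b²) = √(1.17990 + 0.49785) = 1.29528.
True dip = arctan(1.29528) = 52.33°, dipping toward ENE (azimuth ≈ 057°).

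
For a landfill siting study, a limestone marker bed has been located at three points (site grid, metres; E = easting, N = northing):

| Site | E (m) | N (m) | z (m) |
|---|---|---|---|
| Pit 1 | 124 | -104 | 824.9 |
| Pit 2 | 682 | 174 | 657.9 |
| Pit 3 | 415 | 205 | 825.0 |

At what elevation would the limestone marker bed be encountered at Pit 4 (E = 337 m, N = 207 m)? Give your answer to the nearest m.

Two edge vectors: Pit 1→Pit 2 = (558, 278, -167), Pit 1→Pit 3 = (291, 309, 0.1).
Normal n = (Pit 1→Pit 2) × (Pit 1→Pit 3) = (51630.8, -48652.8, 91524).
So ∂z/∂E = −n_x/n_z = −0.56412 and ∂z/∂N = −n_y/n_z = 0.53159.
Intercept c from Pit 1: 824.9 + 69.95 + 55.28 = 950.14.
At (337, 207): z = −190.1 + 110.0 + 950.14 = 870.1 m.

870 m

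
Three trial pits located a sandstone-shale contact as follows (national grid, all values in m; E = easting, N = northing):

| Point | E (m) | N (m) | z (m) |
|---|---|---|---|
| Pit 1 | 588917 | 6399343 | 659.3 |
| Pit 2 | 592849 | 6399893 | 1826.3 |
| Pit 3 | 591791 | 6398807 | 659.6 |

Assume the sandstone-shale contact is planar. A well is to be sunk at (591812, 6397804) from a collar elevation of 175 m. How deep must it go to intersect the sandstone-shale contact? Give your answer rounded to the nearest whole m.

Let the plane be z = a·E + b·N + c.
Pit 2−Pit 1: 3932a + 550b = 1167;  Pit 3−Pit 1: 2874a − 536b = 0.3.
Solving gives a = 0.16964052, b = 0.90904266.
Then c = 659.3 − a·588917 − b·6399343 = −5916520.66.
At (591812, 6397804): z_contact = 100395.3 + 5815876.8 − 5916520.66 = -248.6 m.
Depth below ground = 175 − (-248.6) = 424 m.

424 m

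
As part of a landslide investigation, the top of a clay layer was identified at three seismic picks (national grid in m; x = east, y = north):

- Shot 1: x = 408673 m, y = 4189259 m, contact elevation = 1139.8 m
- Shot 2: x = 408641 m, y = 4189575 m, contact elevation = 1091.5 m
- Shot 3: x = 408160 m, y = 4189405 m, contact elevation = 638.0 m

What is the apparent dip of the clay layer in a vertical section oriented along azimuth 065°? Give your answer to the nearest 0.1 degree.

Let the plane be z = a·x + b·y + c.
Shot 2−Shot 1: −32a + 316b = −48.3;  Shot 3−Shot 1: −513a + 146b = −501.8.
Solving gives a = 0.96240, b = −0.05539.
Unit vector along 065° is (sin 65°, cos 65°) = (0.9063, 0.4226).
Slope in that direction = a·(0.9063) + b·(0.4226) = 0.84883.
Apparent dip = arctan|0.84883| = 40.3° (true dip is 43.9°, so apparent ≤ true as expected).

40.3°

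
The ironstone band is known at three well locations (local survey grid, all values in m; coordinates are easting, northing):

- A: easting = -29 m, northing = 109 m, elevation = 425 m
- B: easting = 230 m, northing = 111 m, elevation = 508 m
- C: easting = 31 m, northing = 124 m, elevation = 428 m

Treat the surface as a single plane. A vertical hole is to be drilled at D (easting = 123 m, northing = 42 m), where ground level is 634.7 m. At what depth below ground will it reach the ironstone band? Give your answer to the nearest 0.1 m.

Let the plane be z = a·easting + b·northing + c.
B−A: 259a + 2b = 83;  C−A: 60a + 15b = 3.
Solving gives a = 0.32908, b = −1.11633.
Then c = 425 − a·-29 − b·109 = 556.22.
At (123, 42): z_contact = 40.48 − 46.89 + 556.22 = 549.82 m.
Depth below ground = 634.7 − 549.82 = 84.9 m.

84.9 m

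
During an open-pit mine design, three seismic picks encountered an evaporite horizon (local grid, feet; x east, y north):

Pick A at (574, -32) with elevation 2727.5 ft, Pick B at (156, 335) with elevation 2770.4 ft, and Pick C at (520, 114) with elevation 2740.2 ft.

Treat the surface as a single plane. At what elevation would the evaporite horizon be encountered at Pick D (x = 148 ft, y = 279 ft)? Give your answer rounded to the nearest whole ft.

2767 ft

Two edge vectors: Pick A→Pick B = (-418, 367, 42.9), Pick A→Pick C = (-54, 146, 12.7).
Normal n = (Pick A→Pick B) × (Pick A→Pick C) = (-1602.5, 2992, -41210).
So ∂z/∂x = −n_x/n_z = −0.03889 and ∂z/∂y = −n_y/n_z = 0.07260.
Intercept c from Pick A: 2727.5 + 22.32 + 2.32 = 2752.14.
At (148, 279): z = −5.8 + 20.3 + 2752.14 = 2766.6 ft.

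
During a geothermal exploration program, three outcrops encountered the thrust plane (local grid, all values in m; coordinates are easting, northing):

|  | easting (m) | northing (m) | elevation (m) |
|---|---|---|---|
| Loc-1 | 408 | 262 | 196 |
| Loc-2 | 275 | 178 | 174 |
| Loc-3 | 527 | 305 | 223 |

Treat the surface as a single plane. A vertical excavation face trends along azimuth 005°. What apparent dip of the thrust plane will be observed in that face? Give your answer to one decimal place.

11.3°

Two edge vectors: Loc-1→Loc-2 = (-133, -84, -22), Loc-1→Loc-3 = (119, 43, 27).
Normal n = (Loc-1→Loc-2) × (Loc-1→Loc-3) = (-1322, 973, 4277).
So ∂z/∂easting = −n_x/n_z = 0.30910 and ∂z/∂northing = −n_y/n_z = −0.22750.
Unit vector along 005° is (sin 5°, cos 5°) = (0.0872, 0.9962).
Slope in that direction = a·(0.0872) + b·(0.9962) = −0.19969.
Apparent dip = arctan|0.19969| = 11.3° (true dip is 21.0°, so apparent ≤ true as expected).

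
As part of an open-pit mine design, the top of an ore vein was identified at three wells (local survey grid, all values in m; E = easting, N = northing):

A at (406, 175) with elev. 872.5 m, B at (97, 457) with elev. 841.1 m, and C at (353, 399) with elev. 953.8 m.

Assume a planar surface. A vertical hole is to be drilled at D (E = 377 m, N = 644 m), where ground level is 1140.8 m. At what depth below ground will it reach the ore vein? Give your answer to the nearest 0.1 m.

52.8 m

Two edge vectors: A→B = (-309, 282, -31.4), A→C = (-53, 224, 81.3).
Normal n = (A→B) × (A→C) = (29960.2, 26785.9, -54270).
So ∂z/∂E = −n_x/n_z = 0.55206 and ∂z/∂N = −n_y/n_z = 0.49357.
Intercept c from A: 872.5 − 224.14 − 86.37 = 561.99.
At (377, 644): z_contact = 208.13 + 317.86 + 561.99 = 1087.97 m.
Depth below ground = 1140.8 − 1087.97 = 52.8 m.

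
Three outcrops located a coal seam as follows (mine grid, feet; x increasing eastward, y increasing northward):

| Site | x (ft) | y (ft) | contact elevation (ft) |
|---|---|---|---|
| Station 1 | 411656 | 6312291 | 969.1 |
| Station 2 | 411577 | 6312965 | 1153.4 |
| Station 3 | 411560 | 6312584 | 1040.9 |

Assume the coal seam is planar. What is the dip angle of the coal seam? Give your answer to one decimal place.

17.7°

Two edge vectors: Station 1→Station 2 = (-79, 674, 184.3), Station 1→Station 3 = (-96, 293, 71.8).
Normal n = (Station 1→Station 2) × (Station 1→Station 3) = (-5606.7, -12020.6, 41557).
So ∂z/∂x = −n_x/n_z = 0.13492 and ∂z/∂y = −n_y/n_z = 0.28926.
Gradient magnitude |∇z| = √(a² + b²) = √(0.01820 + 0.08367) = 0.31917.
True dip = arctan(0.31917) = 17.7°, dipping toward SSW (azimuth ≈ 205°).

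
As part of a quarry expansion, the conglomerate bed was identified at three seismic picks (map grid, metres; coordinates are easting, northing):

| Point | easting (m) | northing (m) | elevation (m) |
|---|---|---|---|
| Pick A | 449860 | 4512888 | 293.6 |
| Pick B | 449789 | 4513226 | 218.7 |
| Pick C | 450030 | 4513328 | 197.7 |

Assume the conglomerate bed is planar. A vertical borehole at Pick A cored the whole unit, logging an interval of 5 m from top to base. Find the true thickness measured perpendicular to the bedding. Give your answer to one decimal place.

4.9 m

Two edge vectors: Pick A→Pick B = (-71, 338, -74.9), Pick A→Pick C = (170, 440, -95.9).
Normal n = (Pick A→Pick B) × (Pick A→Pick C) = (541.8, -19541.9, -88700).
So ∂z/∂easting = −n_x/n_z = 0.00611 and ∂z/∂northing = −n_y/n_z = −0.22031.
|∇z| = √(a²+b²) = 0.22040, so dip δ = arctan(0.22040) = 12.43°.
True thickness = vertical thickness × cos δ = 5 × cos 12.43° = 4.9 m.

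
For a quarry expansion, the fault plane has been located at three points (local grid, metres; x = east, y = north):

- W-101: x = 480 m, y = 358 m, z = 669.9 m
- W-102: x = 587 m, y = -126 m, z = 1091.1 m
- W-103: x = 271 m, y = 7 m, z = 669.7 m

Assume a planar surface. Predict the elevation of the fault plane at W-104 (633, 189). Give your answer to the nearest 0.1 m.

940.3 m

Let the plane be z = a·x + b·y + c.
W-102−W-101: 107a − 484b = 421.2;  W-103−W-101: −209a − 351b = −0.2.
Solving gives a = 1.06650, b = −0.63447.
Then c = 669.9 − a·480 − b·358 = 385.12.
At (633, 189): z = 675.1 − 119.9 + 385.12 = 940.3 m.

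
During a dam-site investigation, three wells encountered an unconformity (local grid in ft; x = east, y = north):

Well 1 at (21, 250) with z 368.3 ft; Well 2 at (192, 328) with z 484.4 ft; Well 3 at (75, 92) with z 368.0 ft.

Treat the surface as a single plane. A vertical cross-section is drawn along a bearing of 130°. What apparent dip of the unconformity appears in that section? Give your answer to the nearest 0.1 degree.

17.7°

Two edge vectors: Well 1→Well 2 = (171, 78, 116.1), Well 1→Well 3 = (54, -158, -0.3).
Normal n = (Well 1→Well 2) × (Well 1→Well 3) = (18320.4, 6320.7, -31230).
So ∂z/∂x = −n_x/n_z = 0.58663 and ∂z/∂y = −n_y/n_z = 0.20239.
Unit vector along 130° is (sin 130°, cos 130°) = (0.7660, -0.6428).
Slope in that direction = a·(0.7660) + b·(-0.6428) = 0.31929.
Apparent dip = arctan|0.31929| = 17.7° (true dip is 31.8°, so apparent ≤ true as expected).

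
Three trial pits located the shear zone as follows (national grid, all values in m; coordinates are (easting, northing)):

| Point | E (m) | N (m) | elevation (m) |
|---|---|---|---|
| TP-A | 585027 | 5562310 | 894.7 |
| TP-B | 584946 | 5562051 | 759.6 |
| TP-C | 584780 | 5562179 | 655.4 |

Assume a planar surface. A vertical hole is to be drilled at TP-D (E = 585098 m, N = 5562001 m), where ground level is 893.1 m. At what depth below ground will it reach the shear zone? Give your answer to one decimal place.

20.5 m

Let the plane be z = a·E + b·N + c.
TP-B−TP-A: −81a − 259b = −135.1;  TP-C−TP-A: −247a − 131b = −239.3.
Solving gives a = 0.829815224, b = 0.262104119.
Then c = 894.7 − a·585027 − b·5562310 = −1942473.97.
At (585098, 5562001): z_contact = 485523.23 + 1457823.37 − 1942473.97 = 872.63 m.
Depth below ground = 893.1 − 872.63 = 20.5 m.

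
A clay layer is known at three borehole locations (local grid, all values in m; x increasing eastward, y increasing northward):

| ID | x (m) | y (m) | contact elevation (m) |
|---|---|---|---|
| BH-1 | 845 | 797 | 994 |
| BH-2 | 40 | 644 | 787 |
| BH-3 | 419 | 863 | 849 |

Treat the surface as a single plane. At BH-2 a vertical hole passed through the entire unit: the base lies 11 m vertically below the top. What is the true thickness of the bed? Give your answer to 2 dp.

10.26 m

Let the plane be z = a·x + b·y + c.
BH-2−BH-1: −805a − 153b = −207;  BH-3−BH-1: −426a + 66b = −145.
Solving gives a = 0.30300, b = −0.24126.
|∇z| = √(a²+b²) = 0.38732, so dip δ = arctan(0.38732) = 21.17°.
True thickness = vertical thickness × cos δ = 11 × cos 21.17° = 10.26 m.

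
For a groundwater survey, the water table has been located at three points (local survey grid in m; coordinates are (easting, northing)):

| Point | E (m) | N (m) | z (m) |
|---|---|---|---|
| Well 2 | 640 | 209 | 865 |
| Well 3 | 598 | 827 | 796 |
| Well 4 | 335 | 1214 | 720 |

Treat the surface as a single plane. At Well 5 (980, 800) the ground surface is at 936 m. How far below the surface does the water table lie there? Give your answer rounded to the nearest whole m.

Two edge vectors: Well 2→Well 3 = (-42, 618, -69), Well 2→Well 4 = (-305, 1005, -145).
Normal n = (Well 2→Well 3) × (Well 2→Well 4) = (-20265, 14955, 146280).
So ∂z/∂E = −n_x/n_z = 0.13854 and ∂z/∂N = −n_y/n_z = −0.10224.
Intercept c from Well 2: 865 − 88.66 + 21.37 = 797.70.
At (980, 800): z_contact = 135.8 − 81.8 + 797.70 = 851.7 m.
Depth below ground = 936 − 851.7 = 84 m.

84 m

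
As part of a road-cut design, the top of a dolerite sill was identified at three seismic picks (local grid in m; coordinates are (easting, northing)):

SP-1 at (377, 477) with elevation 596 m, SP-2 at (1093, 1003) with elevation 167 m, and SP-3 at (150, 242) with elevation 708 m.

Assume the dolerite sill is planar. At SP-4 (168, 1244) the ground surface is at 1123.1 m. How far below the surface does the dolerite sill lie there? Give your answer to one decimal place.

78.0 m

Two edge vectors: SP-1→SP-2 = (716, 526, -429), SP-1→SP-3 = (-227, -235, 112).
Normal n = (SP-1→SP-2) × (SP-1→SP-3) = (-41903, 17191, -48858).
So ∂z/∂E = −n_x/n_z = −0.857649 and ∂z/∂N = −n_y/n_z = 0.351856.
Intercept c from SP-1: 596 + 323.33 − 167.84 = 751.50.
At (168, 1244): z_contact = −144.08 + 437.71 + 751.50 = 1045.12 m.
Depth below ground = 1123.1 − 1045.12 = 78.0 m.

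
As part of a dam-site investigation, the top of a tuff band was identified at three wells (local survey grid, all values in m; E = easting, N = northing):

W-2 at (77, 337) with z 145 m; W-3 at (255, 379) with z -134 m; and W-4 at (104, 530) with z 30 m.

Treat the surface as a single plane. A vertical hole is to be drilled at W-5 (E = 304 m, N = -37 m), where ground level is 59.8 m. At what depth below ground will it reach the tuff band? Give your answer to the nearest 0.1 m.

104.1 m

Let the plane be z = a·E + b·N + c.
W-3−W-2: 178a + 42b = −279;  W-4−W-2: 27a + 193b = −115.
Solving gives a = −1.47553, b = −0.38943.
Then c = 145 − a·77 − b·337 = 389.85.
At (304, -37): z_contact = −448.56 + 14.41 + 389.85 = -44.30 m.
Depth below ground = 59.8 − (-44.30) = 104.1 m.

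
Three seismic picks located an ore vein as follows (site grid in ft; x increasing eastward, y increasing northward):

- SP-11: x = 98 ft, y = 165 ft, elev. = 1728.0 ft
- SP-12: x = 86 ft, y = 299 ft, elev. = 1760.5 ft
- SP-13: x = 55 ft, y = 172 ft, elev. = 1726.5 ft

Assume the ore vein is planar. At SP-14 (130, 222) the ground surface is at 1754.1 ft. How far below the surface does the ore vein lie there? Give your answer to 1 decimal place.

Two edge vectors: SP-11→SP-12 = (-12, 134, 32.5), SP-11→SP-13 = (-43, 7, -1.5).
Normal n = (SP-11→SP-12) × (SP-11→SP-13) = (-428.5, -1415.5, 5678).
So ∂z/∂x = −n_x/n_z = 0.07547 and ∂z/∂y = −n_y/n_z = 0.24930.
Intercept c from SP-11: 1728 − 7.40 − 41.13 = 1679.47.
At (130, 222): z_contact = 9.81 + 55.34 + 1679.47 = 1744.62 ft.
Depth below ground = 1754.1 − 1744.62 = 9.5 ft.

9.5 ft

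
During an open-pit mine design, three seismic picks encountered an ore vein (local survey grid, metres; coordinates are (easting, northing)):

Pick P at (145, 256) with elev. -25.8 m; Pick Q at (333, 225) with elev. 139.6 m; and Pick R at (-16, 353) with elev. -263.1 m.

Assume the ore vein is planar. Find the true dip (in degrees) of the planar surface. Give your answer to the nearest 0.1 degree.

Two edge vectors: Pick P→Pick Q = (188, -31, 165.4), Pick P→Pick R = (-161, 97, -237.3).
Normal n = (Pick P→Pick Q) × (Pick P→Pick R) = (-8687.5, 17983, 13245).
So ∂z/∂E = −n_x/n_z = 0.65591 and ∂z/∂N = −n_y/n_z = −1.35772.
Gradient magnitude |∇z| = √(a² + b²) = √(0.43022 + 1.84340) = 1.50785.
True dip = arctan(1.50785) = 56.4°, dipping toward NNW (azimuth ≈ 334°).

56.4°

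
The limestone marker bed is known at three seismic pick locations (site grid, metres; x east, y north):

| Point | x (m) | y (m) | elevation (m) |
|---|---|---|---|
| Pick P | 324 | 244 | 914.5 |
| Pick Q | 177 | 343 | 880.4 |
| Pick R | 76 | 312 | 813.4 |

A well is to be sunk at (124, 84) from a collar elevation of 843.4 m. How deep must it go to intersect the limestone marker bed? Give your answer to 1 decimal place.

105.0 m

Let the plane be z = a·x + b·y + c.
Pick Q−Pick P: −147a + 99b = −34.1;  Pick R−Pick P: −248a + 68b = −101.1.
Solving gives a = 0.52831, b = 0.44002.
Then c = 914.5 − a·324 − b·244 = 635.96.
At (124, 84): z_contact = 65.51 + 36.96 + 635.96 = 738.43 m.
Depth below ground = 843.4 − 738.43 = 105.0 m.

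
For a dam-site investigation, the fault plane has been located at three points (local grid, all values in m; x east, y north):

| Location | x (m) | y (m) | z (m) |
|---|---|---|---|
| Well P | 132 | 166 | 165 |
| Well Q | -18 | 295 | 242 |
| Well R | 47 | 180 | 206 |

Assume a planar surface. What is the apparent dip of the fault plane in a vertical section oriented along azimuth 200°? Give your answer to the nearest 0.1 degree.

Let the plane be z = a·x + b·y + c.
Well Q−Well P: −150a + 129b = 77;  Well R−Well P: −85a + 14b = 41.
Solving gives a = −0.47501, b = 0.04456.
Unit vector along 200° is (sin 200°, cos 200°) = (-0.3420, -0.9397).
Slope in that direction = a·(-0.3420) + b·(-0.9397) = 0.12059.
Apparent dip = arctan|0.12059| = 6.9° (true dip is 25.5°, so apparent ≤ true as expected).

6.9°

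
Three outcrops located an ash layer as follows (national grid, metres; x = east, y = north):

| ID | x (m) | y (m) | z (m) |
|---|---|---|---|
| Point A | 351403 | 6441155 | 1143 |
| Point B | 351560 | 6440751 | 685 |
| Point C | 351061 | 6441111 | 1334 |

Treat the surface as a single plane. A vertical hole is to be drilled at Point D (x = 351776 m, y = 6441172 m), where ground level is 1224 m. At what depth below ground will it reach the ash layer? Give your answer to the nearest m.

316 m

Let the plane be z = a·x + b·y + c.
Point B−Point A: 157a − 404b = −458;  Point C−Point A: −342a − 44b = 191.
Solving gives a = −0.67079324, b = 0.87298382.
Then c = 1143 − a·351403 − b·6441155 = −5386162.31.
At (351776, 6441172): z_contact = −235969.0 + 5623038.9 − 5386162.31 = 907.6 m.
Depth below ground = 1224 − 907.6 = 316 m.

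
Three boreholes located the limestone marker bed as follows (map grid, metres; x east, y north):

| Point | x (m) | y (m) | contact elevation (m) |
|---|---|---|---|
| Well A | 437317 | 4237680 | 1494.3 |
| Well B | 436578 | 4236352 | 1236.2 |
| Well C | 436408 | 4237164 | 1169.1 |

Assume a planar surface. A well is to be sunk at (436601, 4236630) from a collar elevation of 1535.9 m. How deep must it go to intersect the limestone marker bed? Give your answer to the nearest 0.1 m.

Two edge vectors: Well A→Well B = (-739, -1328, -258.1), Well A→Well C = (-909, -516, -325.2).
Normal n = (Well A→Well B) × (Well A→Well C) = (298686, -5709.9, -825828).
So ∂z/∂x = −n_x/n_z = 0.361680641 and ∂z/∂y = −n_y/n_z = −0.006914152.
Intercept c from Well A: 1494.3 − 158169.09 + 29299.96 = −127374.83.
At (436601, 4236630): z_contact = 157910.13 − 29292.70 − 127374.83 = 1242.60 m.
Depth below ground = 1535.9 − 1242.60 = 293.3 m.

293.3 m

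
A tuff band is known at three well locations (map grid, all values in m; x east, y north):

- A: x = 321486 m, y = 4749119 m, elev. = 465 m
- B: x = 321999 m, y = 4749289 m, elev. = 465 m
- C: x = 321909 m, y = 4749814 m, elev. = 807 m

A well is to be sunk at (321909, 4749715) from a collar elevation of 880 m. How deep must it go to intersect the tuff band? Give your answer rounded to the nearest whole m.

134 m

Let the plane be z = a·x + b·y + c.
B−A: 513a + 170b = 0;  C−A: 423a + 695b = 342.
Solving gives a = −0.20426877, b = 0.61641107.
Then c = 465 − a·321486 − b·4749119 = −2861274.96.
At (321909, 4749715): z_contact = −65756.0 + 2927776.9 − 2861274.96 = 746.0 m.
Depth below ground = 880 − 746.0 = 134 m.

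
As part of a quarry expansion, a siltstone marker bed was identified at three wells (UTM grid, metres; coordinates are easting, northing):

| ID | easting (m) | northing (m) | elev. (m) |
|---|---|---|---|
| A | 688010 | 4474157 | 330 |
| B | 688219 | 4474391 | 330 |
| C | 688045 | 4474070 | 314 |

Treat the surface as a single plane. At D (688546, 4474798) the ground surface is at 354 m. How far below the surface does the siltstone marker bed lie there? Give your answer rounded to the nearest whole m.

19 m

Two edge vectors: A→B = (209, 234, 0), A→C = (35, -87, -16).
Normal n = (A→B) × (A→C) = (-3744, 3344, -26373).
So ∂z/∂easting = −n_x/n_z = −0.14196337 and ∂z/∂northing = −n_y/n_z = 0.12679634.
Intercept c from A: 330 + 97672.22 − 567306.75 = −469304.53.
At (688546, 4474798): z_contact = −97748.3 + 567388.0 − 469304.53 = 335.2 m.
Depth below ground = 354 − 335.2 = 19 m.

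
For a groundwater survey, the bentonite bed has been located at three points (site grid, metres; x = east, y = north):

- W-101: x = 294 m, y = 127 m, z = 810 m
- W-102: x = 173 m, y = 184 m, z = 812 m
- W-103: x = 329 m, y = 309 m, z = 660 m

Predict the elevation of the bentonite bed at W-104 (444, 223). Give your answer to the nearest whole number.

Two edge vectors: W-101→W-102 = (-121, 57, 2), W-101→W-103 = (35, 182, -150).
Normal n = (W-101→W-102) × (W-101→W-103) = (-8914, -18080, -24017).
So ∂z/∂x = −n_x/n_z = −0.37115 and ∂z/∂y = −n_y/n_z = −0.75280.
Intercept c from W-101: 810 + 109.12 + 95.61 = 1014.72.
At (444, 223): z = −164.8 − 167.9 + 1014.72 = 682.1 m.

682 m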